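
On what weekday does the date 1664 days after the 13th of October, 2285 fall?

Oct 13, 2285 is a Tuesday.
1664 mod 7 = 5, so 1664 days after a Tuesday is Tuesday + 5 = Sunday.

Sunday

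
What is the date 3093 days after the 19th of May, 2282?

November 6, 2290

+365 (one year) → May 19, 2283 (2728 left).
+366 (one year; includes Feb 29, 2284) → May 19, 2284 (2362 left).
+365 (one year) → May 19, 2285 (1997 left).
+365 (one year) → May 19, 2286 (1632 left).
+365 (one year) → May 19, 2287 (1267 left).
+366 (one year; includes Feb 29, 2288) → May 19, 2288 (901 left).
+365 (one year) → May 19, 2289 (536 left).
+365 (one year) → May 19, 2290 (171 left).
May has 31 days: +13 → Jun 1, 2290 (158 left).
Jun has 30 days: +30 → Jul 1, 2290 (128 left).
Jul has 31 days: +31 → Aug 1, 2290 (97 left).
Aug has 31 days: +31 → Sep 1, 2290 (66 left).
Sep has 30 days: +30 → Oct 1, 2290 (36 left).
Oct has 31 days: +31 → Nov 1, 2290 (5 left).
+5 → Nov 6, 2290.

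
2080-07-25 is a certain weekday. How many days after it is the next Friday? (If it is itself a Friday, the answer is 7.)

1

Jul 25, 2080 is a Thursday.
From Thursday to the next Friday is 1 day.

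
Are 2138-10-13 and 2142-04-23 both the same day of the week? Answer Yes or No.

From Oct 13, 2138 to Apr 23, 2142 is 1288 days.
1288 mod 7 = 0, so they are the same weekday.
(Oct 13, 2138 is a Monday; Apr 23, 2142 is a Monday.)

Yes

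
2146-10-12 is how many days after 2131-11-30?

5430

Nov 30, 2131 → Nov 30, 2132: 366 days (Feb 29, 2132 is in that span).
Nov 30, 2132 → Nov 30, 2133: 365 days.
Nov 30, 2133 → Nov 30, 2134: 365 days.
Nov 30, 2134 → Nov 30, 2135: 365 days.
Nov 30, 2135 → Nov 30, 2136: 366 days (Feb 29, 2136 is in that span).
Nov 30, 2136 → Nov 30, 2137: 365 days.
Nov 30, 2137 → Nov 30, 2138: 365 days.
Nov 30, 2138 → Nov 30, 2139: 365 days.
Nov 30, 2139 → Nov 30, 2140: 366 days (Feb 29, 2140 is in that span).
Nov 30, 2140 → Nov 30, 2141: 365 days.
Nov 30, 2141 → Nov 30, 2142: 365 days.
Nov 30, 2142 → Nov 30, 2143: 365 days.
Nov 30, 2143 → Nov 30, 2144: 366 days (Feb 29, 2144 is in that span).
Nov 30, 2144 → Nov 30, 2145: 365 days.
Nov 30, 2145 → Dec 30, 2145: 30 days (November has 30).
Dec 30, 2145 → Jan 30, 2146: 31 days (December has 31).
Jan 30, 2146 → Feb 28, 2146: 29 days (January has 31).
Feb 28, 2146 → Mar 28, 2146: 28 days (February has 28).
Mar 28, 2146 → Apr 28, 2146: 31 days (March has 31).
Apr 28, 2146 → May 28, 2146: 30 days (April has 30).
May 28, 2146 → Jun 28, 2146: 31 days (May has 31).
Jun 28, 2146 → Jul 28, 2146: 30 days (June has 30).
Jul 28, 2146 → Aug 28, 2146: 31 days (July has 31).
Aug 28, 2146 → Sep 28, 2146: 31 days (August has 31).
Sep 28, 2146 → Oct 12, 2146: 14 days.
Total: 5430 days.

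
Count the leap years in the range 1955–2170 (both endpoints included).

Multiples of 4 in [1955,2170]: 54.
Of those, multiples of 100: 2 (not leap unless ÷400).
Multiples of 400: 1.
Leap years = 54 − 2 + 1 = 53.

53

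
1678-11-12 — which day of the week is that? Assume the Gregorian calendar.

Saturday

Doomsday rule: the anchor day for the 1600s is Tuesday. For year 78: 78÷12 = 6 r 6, and 6÷4 = 1, so 6+6+1 = 13.
Tuesday + 13 ≡ Monday — that's 1678's doomsday.
In November the doomsday date is Nov 7.
Nov 12 is 5 days after Nov 7; 5 mod 7 = 5, so Monday + 5 = Saturday.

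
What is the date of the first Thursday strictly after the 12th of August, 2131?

August 16, 2131

Aug 12, 2131 is a Sunday.
From Sunday to the next Thursday is 4 days.
Aug 12, 2131 + 4 = Aug 16, 2131.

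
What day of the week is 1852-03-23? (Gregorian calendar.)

Tuesday

Doomsday rule: the anchor day for the 1800s is Friday. For year 52: 52÷12 = 4 r 4, and 4÷4 = 1, so 4+4+1 = 9.
Friday + 9 ≡ Sunday — that's 1852's doomsday.
In March the doomsday date is Mar 14.
Mar 23 is 9 days after Mar 14; 9 mod 7 = 2, so Sunday + 2 = Tuesday.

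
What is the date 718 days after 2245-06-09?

May 28, 2247

+365 (one year) → Jun 9, 2246 (353 left).
Jun has 30 days: +22 → Jul 1, 2246 (331 left).
Jul has 31 days: +31 → Aug 1, 2246 (300 left).
Aug has 31 days: +31 → Sep 1, 2246 (269 left).
Sep has 30 days: +30 → Oct 1, 2246 (239 left).
Oct has 31 days: +31 → Nov 1, 2246 (208 left).
Nov has 30 days: +30 → Dec 1, 2246 (178 left).
Dec has 31 days: +31 → Jan 1, 2247 (147 left).
Jan has 31 days: +31 → Feb 1, 2247 (116 left).
Feb has 28 days: +28 → Mar 1, 2247 (88 left).
Mar has 31 days: +31 → Apr 1, 2247 (57 left).
Apr has 30 days: +30 → May 1, 2247 (27 left).
+27 → May 28, 2247.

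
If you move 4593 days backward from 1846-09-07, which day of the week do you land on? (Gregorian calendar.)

Sep 7, 1846 is a Monday.
4593 mod 7 = 1, so 4593 days before a Monday is Monday − 1 = Sunday.

Sunday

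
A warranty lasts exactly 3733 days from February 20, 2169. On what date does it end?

+365 (one year) → Feb 20, 2170 (3368 left).
+365 (one year) → Feb 20, 2171 (3003 left).
+365 (one year) → Feb 20, 2172 (2638 left).
+366 (one year; includes Feb 29, 2172) → Feb 20, 2173 (2272 left).
+365 (one year) → Feb 20, 2174 (1907 left).
+365 (one year) → Feb 20, 2175 (1542 left).
+365 (one year) → Feb 20, 2176 (1177 left).
+366 (one year; includes Feb 29, 2176) → Feb 20, 2177 (811 left).
+365 (one year) → Feb 20, 2178 (446 left).
+365 (one year) → Feb 20, 2179 (81 left).
Feb has 28 days: +9 → Mar 1, 2179 (72 left).
Mar has 31 days: +31 → Apr 1, 2179 (41 left).
Apr has 30 days: +30 → May 1, 2179 (11 left).
+11 → May 12, 2179.

May 12, 2179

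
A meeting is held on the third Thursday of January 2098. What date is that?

January 1, 2098 is a Wednesday.
The first Thursday is therefore January 2 (1 days later).
The third Thursday is 2 + 2×7 = January 16.

January 16, 2098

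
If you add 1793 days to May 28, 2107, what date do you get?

April 24, 2112

+366 (one year; includes Feb 29, 2108) → May 28, 2108 (1427 left).
+365 (one year) → May 28, 2109 (1062 left).
+365 (one year) → May 28, 2110 (697 left).
+365 (one year) → May 28, 2111 (332 left).
May has 31 days: +4 → Jun 1, 2111 (328 left).
Jun has 30 days: +30 → Jul 1, 2111 (298 left).
Jul has 31 days: +31 → Aug 1, 2111 (267 left).
Aug has 31 days: +31 → Sep 1, 2111 (236 left).
Sep has 30 days: +30 → Oct 1, 2111 (206 left).
Oct has 31 days: +31 → Nov 1, 2111 (175 left).
Nov has 30 days: +30 → Dec 1, 2111 (145 left).
Dec has 31 days: +31 → Jan 1, 2112 (114 left).
Jan has 31 days: +31 → Feb 1, 2112 (83 left).
Feb has 29 days: +29 → Mar 1, 2112 (54 left).
Mar has 31 days: +31 → Apr 1, 2112 (23 left).
+23 → Apr 24, 2112.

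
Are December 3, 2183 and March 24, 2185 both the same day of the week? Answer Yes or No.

No

From Dec 3, 2183 to Mar 24, 2185 is 477 days.
477 mod 7 = 1, so they are different weekdays.
(Dec 3, 2183 is a Wednesday; Mar 24, 2185 is a Thursday.)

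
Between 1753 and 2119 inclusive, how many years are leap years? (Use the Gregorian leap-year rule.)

88

Multiples of 4 in [1753,2119]: 91.
Of those, multiples of 100: 4 (not leap unless ÷400).
Multiples of 400: 1.
Leap years = 91 − 4 + 1 = 88.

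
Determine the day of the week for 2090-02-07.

Doomsday rule: the anchor day for the 2000s is Tuesday. For year 90: 90÷12 = 7 r 6, and 6÷4 = 1, so 7+6+1 = 14.
Tuesday + 14 ≡ Tuesday — that's 2090's doomsday.
In February the doomsday date is Feb 28 (2090 is not a leap year).
Feb 7 is 21 days before Feb 28; 21 mod 7 = 0, so Tuesday − 0 = Tuesday.

Tuesday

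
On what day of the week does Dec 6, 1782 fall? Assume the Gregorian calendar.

Doomsday rule: the anchor day for the 1700s is Sunday. For year 82: 82÷12 = 6 r 10, and 10÷4 = 2, so 6+10+2 = 18.
Sunday + 18 ≡ Thursday — that's 1782's doomsday.
In December the doomsday date is Dec 12.
Dec 6 is 6 days before Dec 12; 6 mod 7 = 6, so Thursday − 6 = Friday.

Friday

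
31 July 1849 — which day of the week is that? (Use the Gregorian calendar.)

Doomsday rule: the anchor day for the 1800s is Friday. For year 49: 49÷12 = 4 r 1, and 1÷4 = 0, so 4+1+0 = 5.
Friday + 5 ≡ Wednesday — that's 1849's doomsday.
In July the doomsday date is Jul 11.
Jul 31 is 20 days after Jul 11; 20 mod 7 = 6, so Wednesday + 6 = Tuesday.

Tuesday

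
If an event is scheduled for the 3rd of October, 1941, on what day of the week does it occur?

Friday

January 1, 1941 is a Wednesday.
Jan 1, 1941 → Feb 1, 1941: 31 days (January has 31).
Feb 1, 1941 → Mar 1, 1941: 28 days (February has 28).
Mar 1, 1941 → Apr 1, 1941: 31 days (March has 31).
Apr 1, 1941 → May 1, 1941: 30 days (April has 30).
May 1, 1941 → Jun 1, 1941: 31 days (May has 31).
Jun 1, 1941 → Jul 1, 1941: 30 days (June has 30).
Jul 1, 1941 → Aug 1, 1941: 31 days (July has 31).
Aug 1, 1941 → Sep 1, 1941: 31 days (August has 31).
Sep 1, 1941 → Oct 1, 1941: 30 days (September has 30).
Oct 1, 1941 → Oct 3, 1941: 2 days.
Total: 275 days.
275 mod 7 = 2, so Wednesday + 2 = Friday.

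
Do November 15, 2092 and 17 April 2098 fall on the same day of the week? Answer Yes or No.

From Nov 15, 2092 to Apr 17, 2098 is 1979 days.
1979 mod 7 = 5, so they are different weekdays.
(Nov 15, 2092 is a Saturday; Apr 17, 2098 is a Thursday.)

No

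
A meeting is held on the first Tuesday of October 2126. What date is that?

October 1, 2126 is a Tuesday.
The first Tuesday is therefore October 1 (same day).

October 1, 2126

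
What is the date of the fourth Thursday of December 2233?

December 26, 2233

December 1, 2233 is a Sunday.
The first Thursday is therefore December 5 (4 days later).
The fourth Thursday is 5 + 3×7 = December 26.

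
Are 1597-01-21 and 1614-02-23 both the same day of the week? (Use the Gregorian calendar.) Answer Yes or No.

No

From Jan 21, 1597 to Feb 23, 1614 is 6242 days.
6242 mod 7 = 5, so they are different weekdays.
(Jan 21, 1597 is a Tuesday; Feb 23, 1614 is a Sunday.)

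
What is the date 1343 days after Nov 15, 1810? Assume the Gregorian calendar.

July 20, 1814

+365 (one year) → Nov 15, 1811 (978 left).
+366 (one year; includes Feb 29, 1812) → Nov 15, 1812 (612 left).
+365 (one year) → Nov 15, 1813 (247 left).
Nov has 30 days: +16 → Dec 1, 1813 (231 left).
Dec has 31 days: +31 → Jan 1, 1814 (200 left).
Jan has 31 days: +31 → Feb 1, 1814 (169 left).
Feb has 28 days: +28 → Mar 1, 1814 (141 left).
Mar has 31 days: +31 → Apr 1, 1814 (110 left).
Apr has 30 days: +30 → May 1, 1814 (80 left).
May has 31 days: +31 → Jun 1, 1814 (49 left).
Jun has 30 days: +30 → Jul 1, 1814 (19 left).
+19 → Jul 20, 1814.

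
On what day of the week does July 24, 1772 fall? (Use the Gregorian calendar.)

Friday

Doomsday rule: the anchor day for the 1700s is Sunday. For year 72: 72÷12 = 6 r 0, and 0÷4 = 0, so 6+0+0 = 6.
Sunday + 6 ≡ Saturday — that's 1772's doomsday.
In July the doomsday date is Jul 11.
Jul 24 is 13 days after Jul 11; 13 mod 7 = 6, so Saturday + 6 = Friday.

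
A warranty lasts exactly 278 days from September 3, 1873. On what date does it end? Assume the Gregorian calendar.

Sep has 30 days: +28 → Oct 1, 1873 (250 left).
Oct has 31 days: +31 → Nov 1, 1873 (219 left).
Nov has 30 days: +30 → Dec 1, 1873 (189 left).
Dec has 31 days: +31 → Jan 1, 1874 (158 left).
Jan has 31 days: +31 → Feb 1, 1874 (127 left).
Feb has 28 days: +28 → Mar 1, 1874 (99 left).
Mar has 31 days: +31 → Apr 1, 1874 (68 left).
Apr has 30 days: +30 → May 1, 1874 (38 left).
May has 31 days: +31 → Jun 1, 1874 (7 left).
+7 → Jun 8, 1874.

June 8, 1874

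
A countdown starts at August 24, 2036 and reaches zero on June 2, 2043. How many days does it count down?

Aug 24, 2036 → Aug 24, 2037: 365 days.
Aug 24, 2037 → Aug 24, 2038: 365 days.
Aug 24, 2038 → Aug 24, 2039: 365 days.
Aug 24, 2039 → Aug 24, 2040: 366 days (Feb 29, 2040 is in that span).
Aug 24, 2040 → Aug 24, 2041: 365 days.
Aug 24, 2041 → Aug 24, 2042: 365 days.
Aug 24, 2042 → Sep 24, 2042: 31 days (August has 31).
Sep 24, 2042 → Oct 24, 2042: 30 days (September has 30).
Oct 24, 2042 → Nov 24, 2042: 31 days (October has 31).
Nov 24, 2042 → Dec 24, 2042: 30 days (November has 30).
Dec 24, 2042 → Jan 24, 2043: 31 days (December has 31).
Jan 24, 2043 → Feb 24, 2043: 31 days (January has 31).
Feb 24, 2043 → Mar 24, 2043: 28 days (February has 28).
Mar 24, 2043 → Apr 24, 2043: 31 days (March has 31).
Apr 24, 2043 → May 24, 2043: 30 days (April has 30).
May 24, 2043 → Jun 2, 2043: 9 days.
Total: 2473 days.

2473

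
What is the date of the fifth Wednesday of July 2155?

July 30, 2155

July 1, 2155 is a Tuesday.
The first Wednesday is therefore July 2 (1 days later).
The fifth Wednesday is 2 + 4×7 = July 30.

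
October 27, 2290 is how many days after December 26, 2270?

7245

Dec 26, 2270 → Dec 26, 2271: 365 days.
Dec 26, 2271 → Dec 26, 2272: 366 days (Feb 29, 2272 is in that span).
Dec 26, 2272 → Dec 26, 2273: 365 days.
Dec 26, 2273 → Dec 26, 2274: 365 days.
Dec 26, 2274 → Dec 26, 2275: 365 days.
Dec 26, 2275 → Dec 26, 2276: 366 days (Feb 29, 2276 is in that span).
Dec 26, 2276 → Dec 26, 2277: 365 days.
Dec 26, 2277 → Dec 26, 2278: 365 days.
Dec 26, 2278 → Dec 26, 2279: 365 days.
Dec 26, 2279 → Dec 26, 2280: 366 days (Feb 29, 2280 is in that span).
Dec 26, 2280 → Dec 26, 2281: 365 days.
Dec 26, 2281 → Dec 26, 2282: 365 days.
Dec 26, 2282 → Dec 26, 2283: 365 days.
Dec 26, 2283 → Dec 26, 2284: 366 days (Feb 29, 2284 is in that span).
Dec 26, 2284 → Dec 26, 2285: 365 days.
Dec 26, 2285 → Dec 26, 2286: 365 days.
Dec 26, 2286 → Dec 26, 2287: 365 days.
Dec 26, 2287 → Dec 26, 2288: 366 days (Feb 29, 2288 is in that span).
Dec 26, 2288 → Dec 26, 2289: 365 days.
Dec 26, 2289 → Jan 26, 2290: 31 days (December has 31).
Jan 26, 2290 → Feb 26, 2290: 31 days (January has 31).
Feb 26, 2290 → Mar 26, 2290: 28 days (February has 28).
Mar 26, 2290 → Apr 26, 2290: 31 days (March has 31).
Apr 26, 2290 → May 26, 2290: 30 days (April has 30).
May 26, 2290 → Jun 26, 2290: 31 days (May has 31).
Jun 26, 2290 → Jul 26, 2290: 30 days (June has 30).
Jul 26, 2290 → Aug 26, 2290: 31 days (July has 31).
Aug 26, 2290 → Sep 26, 2290: 31 days (August has 31).
Sep 26, 2290 → Oct 26, 2290: 30 days (September has 30).
Oct 26, 2290 → Oct 27, 2290: 1 days.
Total: 7245 days.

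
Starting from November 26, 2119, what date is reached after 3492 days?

June 18, 2129

+366 (one year; includes Feb 29, 2120) → Nov 26, 2120 (3126 left).
+365 (one year) → Nov 26, 2121 (2761 left).
+365 (one year) → Nov 26, 2122 (2396 left).
+365 (one year) → Nov 26, 2123 (2031 left).
+366 (one year; includes Feb 29, 2124) → Nov 26, 2124 (1665 left).
+365 (one year) → Nov 26, 2125 (1300 left).
+365 (one year) → Nov 26, 2126 (935 left).
+365 (one year) → Nov 26, 2127 (570 left).
+366 (one year; includes Feb 29, 2128) → Nov 26, 2128 (204 left).
Nov has 30 days: +5 → Dec 1, 2128 (199 left).
Dec has 31 days: +31 → Jan 1, 2129 (168 left).
Jan has 31 days: +31 → Feb 1, 2129 (137 left).
Feb has 28 days: +28 → Mar 1, 2129 (109 left).
Mar has 31 days: +31 → Apr 1, 2129 (78 left).
Apr has 30 days: +30 → May 1, 2129 (48 left).
May has 31 days: +31 → Jun 1, 2129 (17 left).
+17 → Jun 18, 2129.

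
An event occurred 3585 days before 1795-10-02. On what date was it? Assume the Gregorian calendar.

−365 (one year) → Oct 2, 1794 (3220 left).
−365 (one year) → Oct 2, 1793 (2855 left).
−365 (one year) → Oct 2, 1792 (2490 left).
−366 (one year; includes Feb 29, 1792) → Oct 2, 1791 (2124 left).
−365 (one year) → Oct 2, 1790 (1759 left).
−365 (one year) → Oct 2, 1789 (1394 left).
−365 (one year) → Oct 2, 1788 (1029 left).
−366 (one year; includes Feb 29, 1788) → Oct 2, 1787 (663 left).
−365 (one year) → Oct 2, 1786 (298 left).
−2 → Sep 30, 1786 (end of Sep, 30 days; 296 left).
−30 → Aug 31, 1786 (end of Aug, 31 days; 266 left).
−31 → Jul 31, 1786 (end of Jul, 31 days; 235 left).
−31 → Jun 30, 1786 (end of Jun, 30 days; 204 left).
−30 → May 31, 1786 (end of May, 31 days; 174 left).
−31 → Apr 30, 1786 (end of Apr, 30 days; 143 left).
−30 → Mar 31, 1786 (end of Mar, 31 days; 113 left).
−31 → Feb 28, 1786 (end of Feb, 28 days; 82 left).
−28 → Jan 31, 1786 (end of Jan, 31 days; 54 left).
−31 → Dec 31, 1785 (end of Dec, 31 days; 23 left).
−23 → Dec 8, 1785.

December 8, 1785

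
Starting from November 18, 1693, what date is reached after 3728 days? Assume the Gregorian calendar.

February 3, 1704

+365 (one year) → Nov 18, 1694 (3363 left).
+365 (one year) → Nov 18, 1695 (2998 left).
+366 (one year; includes Feb 29, 1696) → Nov 18, 1696 (2632 left).
+365 (one year) → Nov 18, 1697 (2267 left).
+365 (one year) → Nov 18, 1698 (1902 left).
+365 (one year) → Nov 18, 1699 (1537 left).
+365 (one year) → Nov 18, 1700 (1172 left).
+365 (one year) → Nov 18, 1701 (807 left).
+365 (one year) → Nov 18, 1702 (442 left).
+365 (one year) → Nov 18, 1703 (77 left).
Nov has 30 days: +13 → Dec 1, 1703 (64 left).
Dec has 31 days: +31 → Jan 1, 1704 (33 left).
Jan has 31 days: +31 → Feb 1, 1704 (2 left).
+2 → Feb 3, 1704.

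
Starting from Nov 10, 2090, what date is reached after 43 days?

Nov has 30 days: +21 → Dec 1, 2090 (22 left).
+22 → Dec 23, 2090.

December 23, 2090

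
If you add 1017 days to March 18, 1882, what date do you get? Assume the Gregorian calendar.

+365 (one year) → Mar 18, 1883 (652 left).
+366 (one year; includes Feb 29, 1884) → Mar 18, 1884 (286 left).
Mar has 31 days: +14 → Apr 1, 1884 (272 left).
Apr has 30 days: +30 → May 1, 1884 (242 left).
May has 31 days: +31 → Jun 1, 1884 (211 left).
Jun has 30 days: +30 → Jul 1, 1884 (181 left).
Jul has 31 days: +31 → Aug 1, 1884 (150 left).
Aug has 31 days: +31 → Sep 1, 1884 (119 left).
Sep has 30 days: +30 → Oct 1, 1884 (89 left).
Oct has 31 days: +31 → Nov 1, 1884 (58 left).
Nov has 30 days: +30 → Dec 1, 1884 (28 left).
+28 → Dec 29, 1884.

December 29, 1884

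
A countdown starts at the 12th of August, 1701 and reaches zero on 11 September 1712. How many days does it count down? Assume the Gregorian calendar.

Aug 12, 1701 → Aug 12, 1702: 365 days.
Aug 12, 1702 → Aug 12, 1703: 365 days.
Aug 12, 1703 → Aug 12, 1704: 366 days (Feb 29, 1704 is in that span).
Aug 12, 1704 → Aug 12, 1705: 365 days.
Aug 12, 1705 → Aug 12, 1706: 365 days.
Aug 12, 1706 → Aug 12, 1707: 365 days.
Aug 12, 1707 → Aug 12, 1708: 366 days (Feb 29, 1708 is in that span).
Aug 12, 1708 → Aug 12, 1709: 365 days.
Aug 12, 1709 → Aug 12, 1710: 365 days.
Aug 12, 1710 → Aug 12, 1711: 365 days.
Aug 12, 1711 → Sep 12, 1711: 31 days (August has 31).
Sep 12, 1711 → Oct 12, 1711: 30 days (September has 30).
Oct 12, 1711 → Nov 12, 1711: 31 days (October has 31).
Nov 12, 1711 → Dec 12, 1711: 30 days (November has 30).
Dec 12, 1711 → Jan 12, 1712: 31 days (December has 31).
Jan 12, 1712 → Feb 12, 1712: 31 days (January has 31).
Feb 12, 1712 → Mar 12, 1712: 29 days (February has 29).
Mar 12, 1712 → Apr 12, 1712: 31 days (March has 31).
Apr 12, 1712 → May 12, 1712: 30 days (April has 30).
May 12, 1712 → Jun 12, 1712: 31 days (May has 31).
Jun 12, 1712 → Jul 12, 1712: 30 days (June has 30).
Jul 12, 1712 → Aug 12, 1712: 31 days (July has 31).
Aug 12, 1712 → Sep 11, 1712: 30 days.
Total: 4048 days.

4048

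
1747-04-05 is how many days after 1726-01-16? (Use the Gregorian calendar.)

7749

Jan 16, 1726 → Jan 16, 1727: 365 days.
Jan 16, 1727 → Jan 16, 1728: 365 days.
Jan 16, 1728 → Jan 16, 1729: 366 days (Feb 29, 1728 is in that span).
Jan 16, 1729 → Jan 16, 1730: 365 days.
Jan 16, 1730 → Jan 16, 1731: 365 days.
Jan 16, 1731 → Jan 16, 1732: 365 days.
Jan 16, 1732 → Jan 16, 1733: 366 days (Feb 29, 1732 is in that span).
Jan 16, 1733 → Jan 16, 1734: 365 days.
Jan 16, 1734 → Jan 16, 1735: 365 days.
Jan 16, 1735 → Jan 16, 1736: 365 days.
Jan 16, 1736 → Jan 16, 1737: 366 days (Feb 29, 1736 is in that span).
Jan 16, 1737 → Jan 16, 1738: 365 days.
Jan 16, 1738 → Jan 16, 1739: 365 days.
Jan 16, 1739 → Jan 16, 1740: 365 days.
Jan 16, 1740 → Jan 16, 1741: 366 days (Feb 29, 1740 is in that span).
Jan 16, 1741 → Jan 16, 1742: 365 days.
Jan 16, 1742 → Jan 16, 1743: 365 days.
Jan 16, 1743 → Jan 16, 1744: 365 days.
Jan 16, 1744 → Jan 16, 1745: 366 days (Feb 29, 1744 is in that span).
Jan 16, 1745 → Jan 16, 1746: 365 days.
Jan 16, 1746 → Jan 16, 1747: 365 days.
Jan 16, 1747 → Feb 16, 1747: 31 days (January has 31).
Feb 16, 1747 → Mar 16, 1747: 28 days (February has 28).
Mar 16, 1747 → Apr 5, 1747: 20 days.
Total: 7749 days.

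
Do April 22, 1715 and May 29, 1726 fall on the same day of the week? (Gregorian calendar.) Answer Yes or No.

From Apr 22, 1715 to May 29, 1726 is 4055 days.
4055 mod 7 = 2, so they are different weekdays.
(Apr 22, 1715 is a Monday; May 29, 1726 is a Wednesday.)

No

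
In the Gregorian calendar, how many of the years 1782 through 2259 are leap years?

Multiples of 4 in [1782,2259]: 119.
Of those, multiples of 100: 5 (not leap unless ÷400).
Multiples of 400: 1.
Leap years = 119 − 5 + 1 = 115.

115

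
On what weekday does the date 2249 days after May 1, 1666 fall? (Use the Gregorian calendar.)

Monday

First find the weekday of May 1, 1666. Doomsday rule: the anchor day for the 1600s is Tuesday. For year 66: 66÷12 = 5 r 6, and 6÷4 = 1, so 5+6+1 = 12.
Tuesday + 12 ≡ Sunday — that's 1666's doomsday.
In May the doomsday date is May 9.
May 1 is 8 days before May 9; 8 mod 7 = 1, so Sunday − 1 = Saturday.
2249 mod 7 = 2, so 2249 days after a Saturday is Saturday + 2 = Monday.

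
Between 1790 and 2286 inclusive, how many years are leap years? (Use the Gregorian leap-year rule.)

120

Multiples of 4 in [1790,2286]: 124.
Of those, multiples of 100: 5 (not leap unless ÷400).
Multiples of 400: 1.
Leap years = 124 − 5 + 1 = 120.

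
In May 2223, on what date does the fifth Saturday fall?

May 1, 2223 is a Thursday.
The first Saturday is therefore May 3 (2 days later).
The fifth Saturday is 3 + 4×7 = May 31.

May 31, 2223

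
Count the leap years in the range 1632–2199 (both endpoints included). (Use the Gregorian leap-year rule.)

138

Multiples of 4 in [1632,2199]: 142.
Of those, multiples of 100: 5 (not leap unless ÷400).
Multiples of 400: 1.
Leap years = 142 − 5 + 1 = 138.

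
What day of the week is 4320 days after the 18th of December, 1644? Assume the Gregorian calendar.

First find the weekday of Dec 18, 1644. Doomsday rule: the anchor day for the 1600s is Tuesday. For year 44: 44÷12 = 3 r 8, and 8÷4 = 2, so 3+8+2 = 13.
Tuesday + 13 ≡ Monday — that's 1644's doomsday.
In December the doomsday date is Dec 12.
Dec 18 is 6 days after Dec 12; 6 mod 7 = 6, so Monday + 6 = Sunday.
4320 mod 7 = 1, so 4320 days after a Sunday is Sunday + 1 = Monday.

Monday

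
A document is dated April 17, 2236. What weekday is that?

Sunday

Doomsday rule: the anchor day for the 2200s is Friday. For year 36: 36÷12 = 3 r 0, and 0÷4 = 0, so 3+0+0 = 3.
Friday + 3 ≡ Monday — that's 2236's doomsday.
In April the doomsday date is Apr 4.
Apr 17 is 13 days after Apr 4; 13 mod 7 = 6, so Monday + 6 = Sunday.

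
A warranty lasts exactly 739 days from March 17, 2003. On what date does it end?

+366 (one year; includes Feb 29, 2004) → Mar 17, 2004 (373 left).
Mar has 31 days: +15 → Apr 1, 2004 (358 left).
Apr has 30 days: +30 → May 1, 2004 (328 left).
May has 31 days: +31 → Jun 1, 2004 (297 left).
Jun has 30 days: +30 → Jul 1, 2004 (267 left).
Jul has 31 days: +31 → Aug 1, 2004 (236 left).
Aug has 31 days: +31 → Sep 1, 2004 (205 left).
Sep has 30 days: +30 → Oct 1, 2004 (175 left).
Oct has 31 days: +31 → Nov 1, 2004 (144 left).
Nov has 30 days: +30 → Dec 1, 2004 (114 left).
Dec has 31 days: +31 → Jan 1, 2005 (83 left).
Jan has 31 days: +31 → Feb 1, 2005 (52 left).
Feb has 28 days: +28 → Mar 1, 2005 (24 left).
+24 → Mar 25, 2005.

March 25, 2005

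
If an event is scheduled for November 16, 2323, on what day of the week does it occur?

Friday

Doomsday rule: the anchor day for the 2300s is Wednesday. For year 23: 23÷12 = 1 r 11, and 11÷4 = 2, so 1+11+2 = 14.
Wednesday + 14 ≡ Wednesday — that's 2323's doomsday.
In November the doomsday date is Nov 7.
Nov 16 is 9 days after Nov 7; 9 mod 7 = 2, so Wednesday + 2 = Friday.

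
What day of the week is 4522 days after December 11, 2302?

Thursday

Dec 11, 2302 is a Thursday.
4522 mod 7 = 0, so 4522 days after a Thursday is Thursday + 0 = Thursday.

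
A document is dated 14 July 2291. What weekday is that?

Tuesday

Doomsday rule: the anchor day for the 2200s is Friday. For year 91: 91÷12 = 7 r 7, and 7÷4 = 1, so 7+7+1 = 15.
Friday + 15 ≡ Saturday — that's 2291's doomsday.
In July the doomsday date is Jul 11.
Jul 14 is 3 days after Jul 11; 3 mod 7 = 3, so Saturday + 3 = Tuesday.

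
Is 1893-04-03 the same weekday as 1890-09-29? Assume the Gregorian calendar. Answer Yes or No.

Yes

From Sep 29, 1890 to Apr 3, 1893 is 917 days.
917 mod 7 = 0, so they are the same weekday.
(Sep 29, 1890 is a Monday; Apr 3, 1893 is a Monday.)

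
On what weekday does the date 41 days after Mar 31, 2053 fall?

Sunday

First find the weekday of Mar 31, 2053. Doomsday rule: the anchor day for the 2000s is Tuesday. For year 53: 53÷12 = 4 r 5, and 5÷4 = 1, so 4+5+1 = 10.
Tuesday + 10 ≡ Friday — that's 2053's doomsday.
In March the doomsday date is Mar 14.
Mar 31 is 17 days after Mar 14; 17 mod 7 = 3, so Friday + 3 = Monday.
41 mod 7 = 6, so 41 days after a Monday is Monday + 6 = Sunday.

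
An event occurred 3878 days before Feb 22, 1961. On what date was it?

−366 (one year; includes Feb 29, 1960) → Feb 22, 1960 (3512 left).
−365 (one year) → Feb 22, 1959 (3147 left).
−365 (one year) → Feb 22, 1958 (2782 left).
−365 (one year) → Feb 22, 1957 (2417 left).
−366 (one year; includes Feb 29, 1956) → Feb 22, 1956 (2051 left).
−365 (one year) → Feb 22, 1955 (1686 left).
−365 (one year) → Feb 22, 1954 (1321 left).
−365 (one year) → Feb 22, 1953 (956 left).
−366 (one year; includes Feb 29, 1952) → Feb 22, 1952 (590 left).
−365 (one year) → Feb 22, 1951 (225 left).
−22 → Jan 31, 1951 (end of Jan, 31 days; 203 left).
−31 → Dec 31, 1950 (end of Dec, 31 days; 172 left).
−31 → Nov 30, 1950 (end of Nov, 30 days; 141 left).
−30 → Oct 31, 1950 (end of Oct, 31 days; 111 left).
−31 → Sep 30, 1950 (end of Sep, 30 days; 80 left).
−30 → Aug 31, 1950 (end of Aug, 31 days; 50 left).
−31 → Jul 31, 1950 (end of Jul, 31 days; 19 left).
−19 → Jul 12, 1950.

July 12, 1950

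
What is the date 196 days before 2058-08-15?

−15 → Jul 31, 2058 (end of Jul, 31 days; 181 left).
−31 → Jun 30, 2058 (end of Jun, 30 days; 150 left).
−30 → May 31, 2058 (end of May, 31 days; 120 left).
−31 → Apr 30, 2058 (end of Apr, 30 days; 89 left).
−30 → Mar 31, 2058 (end of Mar, 31 days; 59 left).
−31 → Feb 28, 2058 (end of Feb, 28 days; 28 left).
−28 → Jan 31, 2058 (end of Jan, 31 days; 0 left).

January 31, 2058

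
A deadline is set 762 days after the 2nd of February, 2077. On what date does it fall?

March 6, 2079

+365 (one year) → Feb 2, 2078 (397 left).
Feb has 28 days: +27 → Mar 1, 2078 (370 left).
Mar has 31 days: +31 → Apr 1, 2078 (339 left).
Apr has 30 days: +30 → May 1, 2078 (309 left).
May has 31 days: +31 → Jun 1, 2078 (278 left).
Jun has 30 days: +30 → Jul 1, 2078 (248 left).
Jul has 31 days: +31 → Aug 1, 2078 (217 left).
Aug has 31 days: +31 → Sep 1, 2078 (186 left).
Sep has 30 days: +30 → Oct 1, 2078 (156 left).
Oct has 31 days: +31 → Nov 1, 2078 (125 left).
Nov has 30 days: +30 → Dec 1, 2078 (95 left).
Dec has 31 days: +31 → Jan 1, 2079 (64 left).
Jan has 31 days: +31 → Feb 1, 2079 (33 left).
Feb has 28 days: +28 → Mar 1, 2079 (5 left).
+5 → Mar 6, 2079.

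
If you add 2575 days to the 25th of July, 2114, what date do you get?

August 12, 2121

+365 (one year) → Jul 25, 2115 (2210 left).
+366 (one year; includes Feb 29, 2116) → Jul 25, 2116 (1844 left).
+365 (one year) → Jul 25, 2117 (1479 left).
+365 (one year) → Jul 25, 2118 (1114 left).
+365 (one year) → Jul 25, 2119 (749 left).
+366 (one year; includes Feb 29, 2120) → Jul 25, 2120 (383 left).
Jul has 31 days: +7 → Aug 1, 2120 (376 left).
Aug has 31 days: +31 → Sep 1, 2120 (345 left).
Sep has 30 days: +30 → Oct 1, 2120 (315 left).
Oct has 31 days: +31 → Nov 1, 2120 (284 left).
Nov has 30 days: +30 → Dec 1, 2120 (254 left).
Dec has 31 days: +31 → Jan 1, 2121 (223 left).
Jan has 31 days: +31 → Feb 1, 2121 (192 left).
Feb has 28 days: +28 → Mar 1, 2121 (164 left).
Mar has 31 days: +31 → Apr 1, 2121 (133 left).
Apr has 30 days: +30 → May 1, 2121 (103 left).
May has 31 days: +31 → Jun 1, 2121 (72 left).
Jun has 30 days: +30 → Jul 1, 2121 (42 left).
Jul has 31 days: +31 → Aug 1, 2121 (11 left).
+11 → Aug 12, 2121.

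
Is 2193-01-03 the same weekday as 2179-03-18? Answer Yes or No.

Yes

From Mar 18, 2179 to Jan 3, 2193 is 5040 days.
5040 mod 7 = 0, so they are the same weekday.
(Mar 18, 2179 is a Thursday; Jan 3, 2193 is a Thursday.)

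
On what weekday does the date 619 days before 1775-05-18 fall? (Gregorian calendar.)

Monday

May 18, 1775 is a Thursday.
619 mod 7 = 3, so 619 days before a Thursday is Thursday − 3 = Monday.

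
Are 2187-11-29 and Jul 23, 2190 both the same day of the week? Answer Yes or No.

No

From Nov 29, 2187 to Jul 23, 2190 is 967 days.
967 mod 7 = 1, so they are different weekdays.
(Nov 29, 2187 is a Thursday; Jul 23, 2190 is a Friday.)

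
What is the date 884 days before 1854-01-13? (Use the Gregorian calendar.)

−365 (one year) → Jan 13, 1853 (519 left).
−366 (one year; includes Feb 29, 1852) → Jan 13, 1852 (153 left).
−13 → Dec 31, 1851 (end of Dec, 31 days; 140 left).
−31 → Nov 30, 1851 (end of Nov, 30 days; 109 left).
−30 → Oct 31, 1851 (end of Oct, 31 days; 79 left).
−31 → Sep 30, 1851 (end of Sep, 30 days; 48 left).
−30 → Aug 31, 1851 (end of Aug, 31 days; 18 left).
−18 → Aug 13, 1851.

August 13, 1851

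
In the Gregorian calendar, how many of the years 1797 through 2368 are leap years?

Multiples of 4 in [1797,2368]: 143.
Of those, multiples of 100: 6 (not leap unless ÷400).
Multiples of 400: 1.
Leap years = 143 − 6 + 1 = 138.

138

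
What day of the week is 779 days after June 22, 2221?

Jun 22, 2221 is a Friday.
779 mod 7 = 2, so 779 days after a Friday is Friday + 2 = Sunday.

Sunday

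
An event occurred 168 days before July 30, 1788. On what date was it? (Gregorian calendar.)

−30 → Jun 30, 1788 (end of Jun, 30 days; 138 left).
−30 → May 31, 1788 (end of May, 31 days; 108 left).
−31 → Apr 30, 1788 (end of Apr, 30 days; 77 left).
−30 → Mar 31, 1788 (end of Mar, 31 days; 47 left).
−31 → Feb 29, 1788 (end of Feb, 29 days; 16 left).
−16 → Feb 13, 1788.

February 13, 1788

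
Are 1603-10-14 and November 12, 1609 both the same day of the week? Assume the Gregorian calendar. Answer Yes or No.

From Oct 14, 1603 to Nov 12, 1609 is 2221 days.
2221 mod 7 = 2, so they are different weekdays.
(Oct 14, 1603 is a Tuesday; Nov 12, 1609 is a Thursday.)

No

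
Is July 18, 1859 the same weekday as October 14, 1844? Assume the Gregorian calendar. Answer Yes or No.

Yes

From Oct 14, 1844 to Jul 18, 1859 is 5390 days.
5390 mod 7 = 0, so they are the same weekday.
(Oct 14, 1844 is a Monday; Jul 18, 1859 is a Monday.)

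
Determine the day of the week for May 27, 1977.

Doomsday rule: the anchor day for the 1900s is Wednesday. For year 77: 77÷12 = 6 r 5, and 5÷4 = 1, so 6+5+1 = 12.
Wednesday + 12 ≡ Monday — that's 1977's doomsday.
In May the doomsday date is May 9.
May 27 is 18 days after May 9; 18 mod 7 = 4, so Monday + 4 = Friday.

Friday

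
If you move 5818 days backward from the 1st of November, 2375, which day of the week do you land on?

Friday

First find the weekday of Nov 1, 2375. Doomsday rule: the anchor day for the 2300s is Wednesday. For year 75: 75÷12 = 6 r 3, and 3÷4 = 0, so 6+3+0 = 9.
Wednesday + 9 ≡ Friday — that's 2375's doomsday.
In November the doomsday date is Nov 7.
Nov 1 is 6 days before Nov 7; 6 mod 7 = 6, so Friday − 6 = Saturday.
5818 mod 7 = 1, so 5818 days before a Saturday is Saturday − 1 = Friday.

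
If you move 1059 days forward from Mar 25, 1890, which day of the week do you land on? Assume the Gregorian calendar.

Thursday

Mar 25, 1890 is a Tuesday.
1059 mod 7 = 2, so 1059 days after a Tuesday is Tuesday + 2 = Thursday.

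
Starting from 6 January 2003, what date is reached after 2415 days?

+365 (one year) → Jan 6, 2004 (2050 left).
+366 (one year; includes Feb 29, 2004) → Jan 6, 2005 (1684 left).
+365 (one year) → Jan 6, 2006 (1319 left).
+365 (one year) → Jan 6, 2007 (954 left).
+365 (one year) → Jan 6, 2008 (589 left).
+366 (one year; includes Feb 29, 2008) → Jan 6, 2009 (223 left).
Jan has 31 days: +26 → Feb 1, 2009 (197 left).
Feb has 28 days: +28 → Mar 1, 2009 (169 left).
Mar has 31 days: +31 → Apr 1, 2009 (138 left).
Apr has 30 days: +30 → May 1, 2009 (108 left).
May has 31 days: +31 → Jun 1, 2009 (77 left).
Jun has 30 days: +30 → Jul 1, 2009 (47 left).
Jul has 31 days: +31 → Aug 1, 2009 (16 left).
+16 → Aug 17, 2009.

August 17, 2009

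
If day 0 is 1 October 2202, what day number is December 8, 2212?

Oct 1, 2202 → Oct 1, 2203: 365 days.
Oct 1, 2203 → Oct 1, 2204: 366 days (Feb 29, 2204 is in that span).
Oct 1, 2204 → Oct 1, 2205: 365 days.
Oct 1, 2205 → Oct 1, 2206: 365 days.
Oct 1, 2206 → Oct 1, 2207: 365 days.
Oct 1, 2207 → Oct 1, 2208: 366 days (Feb 29, 2208 is in that span).
Oct 1, 2208 → Oct 1, 2209: 365 days.
Oct 1, 2209 → Oct 1, 2210: 365 days.
Oct 1, 2210 → Oct 1, 2211: 365 days.
Oct 1, 2211 → Oct 1, 2212: 366 days (Feb 29, 2212 is in that span).
Oct 1, 2212 → Nov 1, 2212: 31 days (October has 31).
Nov 1, 2212 → Dec 1, 2212: 30 days (November has 30).
Dec 1, 2212 → Dec 8, 2212: 7 days.
Total: 3721 days.

3721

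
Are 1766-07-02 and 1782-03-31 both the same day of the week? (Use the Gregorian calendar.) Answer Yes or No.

No

From Jul 2, 1766 to Mar 31, 1782 is 5751 days.
5751 mod 7 = 4, so they are different weekdays.
(Jul 2, 1766 is a Wednesday; Mar 31, 1782 is a Sunday.)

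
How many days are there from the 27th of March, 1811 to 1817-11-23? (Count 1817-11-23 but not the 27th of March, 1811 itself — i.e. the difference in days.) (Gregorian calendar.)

Mar 27, 1811 → Mar 27, 1812: 366 days (Feb 29, 1812 is in that span).
Mar 27, 1812 → Mar 27, 1813: 365 days.
Mar 27, 1813 → Mar 27, 1814: 365 days.
Mar 27, 1814 → Mar 27, 1815: 365 days.
Mar 27, 1815 → Mar 27, 1816: 366 days (Feb 29, 1816 is in that span).
Mar 27, 1816 → Mar 27, 1817: 365 days.
Mar 27, 1817 → Apr 27, 1817: 31 days (March has 31).
Apr 27, 1817 → May 27, 1817: 30 days (April has 30).
May 27, 1817 → Jun 27, 1817: 31 days (May has 31).
Jun 27, 1817 → Jul 27, 1817: 30 days (June has 30).
Jul 27, 1817 → Aug 27, 1817: 31 days (July has 31).
Aug 27, 1817 → Sep 27, 1817: 31 days (August has 31).
Sep 27, 1817 → Oct 27, 1817: 30 days (September has 30).
Oct 27, 1817 → Nov 23, 1817: 27 days.
Total: 2433 days.

2433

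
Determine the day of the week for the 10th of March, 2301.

Doomsday rule: the anchor day for the 2300s is Wednesday. For year 01: 1÷12 = 0 r 1, and 1÷4 = 0, so 0+1+0 = 1.
Wednesday + 1 ≡ Thursday — that's 2301's doomsday.
In March the doomsday date is Mar 14.
Mar 10 is 4 days before Mar 14; 4 mod 7 = 4, so Thursday − 4 = Sunday.

Sunday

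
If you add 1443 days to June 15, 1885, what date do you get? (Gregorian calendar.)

May 28, 1889

+365 (one year) → Jun 15, 1886 (1078 left).
+365 (one year) → Jun 15, 1887 (713 left).
+366 (one year; includes Feb 29, 1888) → Jun 15, 1888 (347 left).
Jun has 30 days: +16 → Jul 1, 1888 (331 left).
Jul has 31 days: +31 → Aug 1, 1888 (300 left).
Aug has 31 days: +31 → Sep 1, 1888 (269 left).
Sep has 30 days: +30 → Oct 1, 1888 (239 left).
Oct has 31 days: +31 → Nov 1, 1888 (208 left).
Nov has 30 days: +30 → Dec 1, 1888 (178 left).
Dec has 31 days: +31 → Jan 1, 1889 (147 left).
Jan has 31 days: +31 → Feb 1, 1889 (116 left).
Feb has 28 days: +28 → Mar 1, 1889 (88 left).
Mar has 31 days: +31 → Apr 1, 1889 (57 left).
Apr has 30 days: +30 → May 1, 1889 (27 left).
+27 → May 28, 1889.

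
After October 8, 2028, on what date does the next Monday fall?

Oct 8, 2028 is a Sunday.
From Sunday to the next Monday is 1 day.
Oct 8, 2028 + 1 = Oct 9, 2028.

October 9, 2028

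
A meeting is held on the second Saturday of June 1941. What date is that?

June 1, 1941 is a Sunday.
The first Saturday is therefore June 7 (6 days later).
The second Saturday is 7 + 1×7 = June 14.

June 14, 1941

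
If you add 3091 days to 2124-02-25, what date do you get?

August 12, 2132

+366 (one year; includes Feb 29, 2124) → Feb 25, 2125 (2725 left).
+365 (one year) → Feb 25, 2126 (2360 left).
+365 (one year) → Feb 25, 2127 (1995 left).
+365 (one year) → Feb 25, 2128 (1630 left).
+366 (one year; includes Feb 29, 2128) → Feb 25, 2129 (1264 left).
+365 (one year) → Feb 25, 2130 (899 left).
+365 (one year) → Feb 25, 2131 (534 left).
+365 (one year) → Feb 25, 2132 (169 left).
Feb has 29 days: +5 → Mar 1, 2132 (164 left).
Mar has 31 days: +31 → Apr 1, 2132 (133 left).
Apr has 30 days: +30 → May 1, 2132 (103 left).
May has 31 days: +31 → Jun 1, 2132 (72 left).
Jun has 30 days: +30 → Jul 1, 2132 (42 left).
Jul has 31 days: +31 → Aug 1, 2132 (11 left).
+11 → Aug 12, 2132.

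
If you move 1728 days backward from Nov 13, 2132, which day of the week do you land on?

Nov 13, 2132 is a Thursday.
1728 mod 7 = 6, so 1728 days before a Thursday is Thursday − 6 = Friday.

Friday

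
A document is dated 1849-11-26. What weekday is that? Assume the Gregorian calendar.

Doomsday rule: the anchor day for the 1800s is Friday. For year 49: 49÷12 = 4 r 1, and 1÷4 = 0, so 4+1+0 = 5.
Friday + 5 ≡ Wednesday — that's 1849's doomsday.
In November the doomsday date is Nov 7.
Nov 26 is 19 days after Nov 7; 19 mod 7 = 5, so Wednesday + 5 = Monday.

Monday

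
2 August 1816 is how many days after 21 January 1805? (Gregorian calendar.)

Jan 21, 1805 → Jan 21, 1806: 365 days.
Jan 21, 1806 → Jan 21, 1807: 365 days.
Jan 21, 1807 → Jan 21, 1808: 365 days.
Jan 21, 1808 → Jan 21, 1809: 366 days (Feb 29, 1808 is in that span).
Jan 21, 1809 → Jan 21, 1810: 365 days.
Jan 21, 1810 → Jan 21, 1811: 365 days.
Jan 21, 1811 → Jan 21, 1812: 365 days.
Jan 21, 1812 → Jan 21, 1813: 366 days (Feb 29, 1812 is in that span).
Jan 21, 1813 → Jan 21, 1814: 365 days.
Jan 21, 1814 → Jan 21, 1815: 365 days.
Jan 21, 1815 → Jan 21, 1816: 365 days.
Jan 21, 1816 → Feb 21, 1816: 31 days (January has 31).
Feb 21, 1816 → Mar 21, 1816: 29 days (February has 29).
Mar 21, 1816 → Apr 21, 1816: 31 days (March has 31).
Apr 21, 1816 → May 21, 1816: 30 days (April has 30).
May 21, 1816 → Jun 21, 1816: 31 days (May has 31).
Jun 21, 1816 → Jul 21, 1816: 30 days (June has 30).
Jul 21, 1816 → Aug 2, 1816: 12 days.
Total: 4211 days.

4211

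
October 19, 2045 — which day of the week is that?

January 1, 2045 is a Sunday.
Jan 1, 2045 → Feb 1, 2045: 31 days (January has 31).
Feb 1, 2045 → Mar 1, 2045: 28 days (February has 28).
Mar 1, 2045 → Apr 1, 2045: 31 days (March has 31).
Apr 1, 2045 → May 1, 2045: 30 days (April has 30).
May 1, 2045 → Jun 1, 2045: 31 days (May has 31).
Jun 1, 2045 → Jul 1, 2045: 30 days (June has 30).
Jul 1, 2045 → Aug 1, 2045: 31 days (July has 31).
Aug 1, 2045 → Sep 1, 2045: 31 days (August has 31).
Sep 1, 2045 → Oct 1, 2045: 30 days (September has 30).
Oct 1, 2045 → Oct 19, 2045: 18 days.
Total: 291 days.
291 mod 7 = 4, so Sunday + 4 = Thursday.

Thursday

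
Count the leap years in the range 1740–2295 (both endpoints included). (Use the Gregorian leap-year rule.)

Multiples of 4 in [1740,2295]: 139.
Of those, multiples of 100: 5 (not leap unless ÷400).
Multiples of 400: 1.
Leap years = 139 − 5 + 1 = 135.

135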